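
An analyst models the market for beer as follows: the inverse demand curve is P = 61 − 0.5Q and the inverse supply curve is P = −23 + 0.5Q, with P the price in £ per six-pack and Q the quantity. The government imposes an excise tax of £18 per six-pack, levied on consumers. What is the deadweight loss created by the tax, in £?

Deadweight loss = £162.

Rewrite in direct form: Qd = 122 − 2P and Qs = 2P + 46.
Without the tax, 122 − 2P = 2P + 46 gives 4P = 76, so P* = £19 and Q* = 84.
With the tax collected from consumers, demand (in seller-price terms) shifts: Qd = 122 − 2(P + 18).
Solving gives Q = 66 with consumers paying £28 and suppliers receiving £10 (the £18 wedge).
Quantity falls by |ΔQ| = |84 − 66| = 18.
DWL = ½ · t · |ΔQ| = ½ · 18 · 18 = £162.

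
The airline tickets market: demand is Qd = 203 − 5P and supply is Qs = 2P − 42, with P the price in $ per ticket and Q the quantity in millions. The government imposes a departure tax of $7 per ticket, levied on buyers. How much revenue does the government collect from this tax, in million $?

Tax revenue = $126 million.

Before the tax: set 203 − 5P = 2P − 42 → P* = $35, Q* = 28.
With the tax collected from buyers, demand (in seller-price terms) shifts: Qd = 203 − 5(P + 7).
New equilibrium: buyers pay $37, producers receive $30, Q = 18. (Wedge: Pb − Ps = 7.)
Revenue = t · Q = 7 · 18 = $126.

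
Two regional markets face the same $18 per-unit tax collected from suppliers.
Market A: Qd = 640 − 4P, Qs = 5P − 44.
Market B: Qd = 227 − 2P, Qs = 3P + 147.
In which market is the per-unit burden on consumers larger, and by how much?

Market A: pre-tax P* = $76, Q* = 336; post-tax Q = 296; per-unit burden on consumers = $10.
Market B: pre-tax P* = $16, Q* = 195; post-tax Q = 173.4; per-unit burden on consumers = $10.8.
Difference: $10 vs $10.8 → market B is larger by $0.8.

Market B, by $0.8.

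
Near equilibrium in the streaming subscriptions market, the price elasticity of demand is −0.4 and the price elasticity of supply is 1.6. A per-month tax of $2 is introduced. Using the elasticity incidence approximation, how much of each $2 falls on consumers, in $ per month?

Consumers bear ≈ $1.6 per month.

Incidence ratio: consumers' share ≈ εs / (εs + |εd|) = 1.6 / (1.6 + 0.4) = 0.8.
So consumers bear ≈ 0.8 × $2 = $1.6; producers bear $0.4.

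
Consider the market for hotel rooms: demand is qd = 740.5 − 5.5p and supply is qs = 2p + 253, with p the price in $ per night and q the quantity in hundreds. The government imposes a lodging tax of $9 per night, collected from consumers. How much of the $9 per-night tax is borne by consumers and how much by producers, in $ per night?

Without the tax, 740.5 − 5.5p = 2p + 253 gives 7.5p = 487.5, so p* = $65 and q* = 383.
With the tax collected from consumers, demand (in seller-price terms) shifts: qd = 740.5 − 5.5(p + 9).
New equilibrium: consumers pay $67.4, producers receive $58.4, q = 369.8. (Wedge: pb − ps = 9.)
Burden on consumers: $2.4; on producers: $6.6. (They sum to $9.)

Consumers bear $2.4 per night; producers bear $6.6 per night.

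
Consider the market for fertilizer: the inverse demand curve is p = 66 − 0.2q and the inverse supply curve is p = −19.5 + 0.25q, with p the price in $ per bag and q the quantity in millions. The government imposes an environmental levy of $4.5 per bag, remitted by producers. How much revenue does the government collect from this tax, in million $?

Tax revenue = $810 million.

Rewrite in direct form: qd = 330 − 5p and qs = 4p + 78.
Before the tax: set 330 − 5p = 4p + 78 → p* = $28, q* = 190.
With the tax collected from producers, supply shifts: qs = 4(p − 4.5) + 78.
New equilibrium: buyers pay $30, producers receive $25.5, q = 180. (Wedge: pb − ps = 4.5.)
Revenue = t · Q = 4.5 · 180 = $810.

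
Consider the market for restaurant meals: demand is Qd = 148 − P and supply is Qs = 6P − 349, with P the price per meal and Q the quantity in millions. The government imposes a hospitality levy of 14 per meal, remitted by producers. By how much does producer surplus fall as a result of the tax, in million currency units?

Producer surplus falls by 142 million.

Without the tax, 148 − P = 6P − 349 gives 7P = 497, so P* = 71 and Q* = 77.
With the tax collected from producers, supply shifts: Qs = 6(P − 14) − 349.
New equilibrium: consumers pay 83, producers receive 69, Q = 65. (Wedge: Pb − Ps = 14.)
ΔPS is the trapezoid between Q = 65 and Q = 77 of height 2: ½ · (77 + 65) · 2 = 142.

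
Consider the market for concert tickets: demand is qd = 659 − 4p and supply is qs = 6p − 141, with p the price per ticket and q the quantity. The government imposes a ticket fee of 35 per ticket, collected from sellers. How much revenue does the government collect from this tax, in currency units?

Before the tax: set 659 − 4p = 6p − 141 → p* = 80, q* = 339.
With the tax collected from sellers, supply shifts: qs = 6(p − 35) − 141.
New equilibrium: buyers pay 101, sellers receive 66, q = 255. (Wedge: pb − ps = 35.)
Revenue = t · Q = 35 · 255 = 8925.

Tax revenue = 8925.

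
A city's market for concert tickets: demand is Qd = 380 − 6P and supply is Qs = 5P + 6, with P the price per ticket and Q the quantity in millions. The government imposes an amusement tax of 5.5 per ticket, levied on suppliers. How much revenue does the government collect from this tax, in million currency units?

Before the tax: set 380 − 6P = 5P + 6 → P* = 34, Q* = 176.
With the tax collected from suppliers, supply shifts: Qs = 5(P − 5.5) + 6.
New equilibrium: consumers pay 36.5, suppliers receive 31, Q = 161. (Wedge: Pb − Ps = 5.5.)
Revenue = t · Q = 5.5 · 161 = 885.5.

Tax revenue = 885.5 million.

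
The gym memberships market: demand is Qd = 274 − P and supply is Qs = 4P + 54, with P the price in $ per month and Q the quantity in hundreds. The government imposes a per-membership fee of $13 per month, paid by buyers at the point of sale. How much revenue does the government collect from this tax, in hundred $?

Before the tax: set 274 − P = 4P + 54 → P* = $44, Q* = 230.
With the tax collected from buyers, demand (in seller-price terms) shifts: Qd = 274 − (P + 13).
New equilibrium: buyers pay $54.4, producers receive $41.4, Q = 219.6. (Wedge: Pb − Ps = 13.)
Revenue = t · Q = 13 · 219.6 = $2854.8.

Tax revenue = $2854.8 hundred.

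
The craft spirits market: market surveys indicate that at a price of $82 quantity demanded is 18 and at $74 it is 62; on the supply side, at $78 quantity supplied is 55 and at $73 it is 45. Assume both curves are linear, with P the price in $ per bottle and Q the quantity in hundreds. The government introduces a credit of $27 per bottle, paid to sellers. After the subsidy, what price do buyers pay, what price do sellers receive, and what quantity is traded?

Buyers pay $68.8; sellers receive $95.8; quantity = 90.6.

Demand slope: (62 − 18)/(74 − 82) = -5.5, so Qd = 469 − 5.5P.
Supply slope: (45 − 55)/(73 − 78) = 2, so Qs = 2P − 101.
Without the subsidy, 469 − 5.5P = 2P − 101 gives 7.5P = 570, so P* = $76 and Q* = 51.
With a per-unit subsidy paid to sellers, each receives P + 27 per unit sold, so supply becomes Qs = 2(P + 27) − 101.
Solving gives Q = 90.6 with buyers paying $68.8 and sellers receiving $95.8 (the $27 wedge).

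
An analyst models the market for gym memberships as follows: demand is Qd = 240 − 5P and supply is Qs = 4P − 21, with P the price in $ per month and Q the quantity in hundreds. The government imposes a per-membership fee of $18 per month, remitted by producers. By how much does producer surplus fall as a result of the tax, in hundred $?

Without the tax, 240 − 5P = 4P − 21 gives 9P = 261, so P* = $29 and Q* = 95.
With the tax collected from producers, supply shifts: Qs = 4(P − 18) − 21.
New equilibrium: consumers pay $37, producers receive $19, Q = 55. (Wedge: Pb − Ps = 18.)
ΔPS is the trapezoid between Q = 55 and Q = 95 of height $10: ½ · (95 + 55) · 10 = $750.

Producer surplus falls by $750 hundred.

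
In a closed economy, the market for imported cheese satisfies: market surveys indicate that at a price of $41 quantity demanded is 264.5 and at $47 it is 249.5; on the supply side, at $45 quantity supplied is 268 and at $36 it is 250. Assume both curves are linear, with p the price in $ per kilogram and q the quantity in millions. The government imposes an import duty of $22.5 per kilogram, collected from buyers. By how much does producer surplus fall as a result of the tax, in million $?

Producer surplus falls by $3118.75 million.

Demand slope: (249.5 − 264.5)/(47 − 41) = -2.5, so qd = 367 − 2.5p.
Supply slope: (250 − 268)/(36 − 45) = 2, so qs = 2p + 178.
Before the tax: set 367 − 2.5p = 2p + 178 → p* = $42, q* = 262.
With the tax collected from buyers, demand (in seller-price terms) shifts: qd = 367 − 2.5(p + 22.5).
Solving gives q = 237 with buyers paying $52 and sellers receiving $29.5 (the $22.5 wedge).
ΔPS is the trapezoid between Q = 237 and Q = 262 of height $12.5: ½ · (262 + 237) · 12.5 = $3118.75.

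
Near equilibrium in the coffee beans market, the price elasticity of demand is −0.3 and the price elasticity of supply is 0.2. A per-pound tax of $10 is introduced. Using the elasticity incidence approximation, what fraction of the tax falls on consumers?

Consumers' share ≈ 0.4.

Incidence ratio: consumers' share ≈ εs / (εs + |εd|) = 0.2 / (0.2 + 0.3) = 0.4.
Supply is the less elastic side, so consumers bear the smaller share.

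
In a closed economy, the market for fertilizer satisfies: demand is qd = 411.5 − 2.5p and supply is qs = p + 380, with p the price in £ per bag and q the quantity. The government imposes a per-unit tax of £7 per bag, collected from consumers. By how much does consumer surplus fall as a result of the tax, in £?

Consumer surplus falls by £773.

Before the tax: set 411.5 − 2.5p = p + 380 → p* = £9, q* = 389.
With the tax collected from consumers, demand (in seller-price terms) shifts: qd = 411.5 − 2.5(p + 7).
New equilibrium: consumers pay £11, producers receive £4, q = 384. (Wedge: pb − ps = 7.)
ΔCS is the trapezoid between Q = 384 and Q = 389 of height £2: ½ · (389 + 384) · 2 = £773.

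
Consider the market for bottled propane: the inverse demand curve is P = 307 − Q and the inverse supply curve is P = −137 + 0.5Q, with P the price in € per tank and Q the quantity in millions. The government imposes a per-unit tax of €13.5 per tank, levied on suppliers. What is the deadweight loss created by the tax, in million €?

Rewrite in direct form: Qd = 307 − P and Qs = 2P + 274.
Before the tax: set 307 − P = 2P + 274 → P* = €11, Q* = 296.
With the tax collected from suppliers, supply shifts: Qs = 2(P − 13.5) + 274.
Solving gives Q = 287 with buyers paying €20 and suppliers receiving €6.5 (the €13.5 wedge).
Quantity falls by |ΔQ| = |296 − 287| = 9.
DWL = ½ · t · |ΔQ| = ½ · 13.5 · 9 = €60.75.

Deadweight loss = €60.75 million.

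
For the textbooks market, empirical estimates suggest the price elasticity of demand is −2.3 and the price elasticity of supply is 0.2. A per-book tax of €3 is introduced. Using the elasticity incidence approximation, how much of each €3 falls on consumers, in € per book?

Incidence ratio: consumers' share ≈ εs / (εs + |εd|) = 0.2 / (0.2 + 2.3) = 0.08.
So consumers bear ≈ 0.08 × €3 = €0.24; producers bear €2.76.

Consumers bear ≈ €0.24 per book.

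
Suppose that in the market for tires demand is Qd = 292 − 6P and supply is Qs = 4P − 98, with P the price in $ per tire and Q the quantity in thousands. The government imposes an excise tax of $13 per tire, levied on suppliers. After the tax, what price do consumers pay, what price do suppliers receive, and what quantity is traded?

Consumers pay $44.2; suppliers receive $31.2; quantity = 26.8.

Before the tax: set 292 − 6P = 4P − 98 → P* = $39, Q* = 58.
With the tax collected from suppliers, supply shifts: Qs = 4(P − 13) − 98.
New equilibrium: consumers pay $44.2, suppliers receive $31.2, Q = 26.8. (Wedge: Pb − Ps = 13.)
The less price-elastic side of the market bears the larger share of a per-unit tax.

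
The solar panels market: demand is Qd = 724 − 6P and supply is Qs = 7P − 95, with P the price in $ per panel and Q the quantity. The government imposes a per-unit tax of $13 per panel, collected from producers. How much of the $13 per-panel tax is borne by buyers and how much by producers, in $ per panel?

Buyers bear $7 per panel; producers bear $6 per panel.

Before the tax: set 724 − 6P = 7P − 95 → P* = $63, Q* = 346.
With the tax collected from producers, supply shifts: Qs = 7(P − 13) − 95.
Solving gives Q = 304 with buyers paying $70 and producers receiving $57 (the $13 wedge).
Burden on buyers: $7; on producers: $6. (They sum to $13.)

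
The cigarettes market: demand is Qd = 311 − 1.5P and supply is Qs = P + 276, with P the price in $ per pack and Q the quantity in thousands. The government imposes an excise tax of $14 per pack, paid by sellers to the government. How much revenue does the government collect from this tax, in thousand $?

Without the tax, 311 − 1.5P = P + 276 gives 2.5P = 35, so P* = $14 and Q* = 290.
With the tax collected from sellers, supply shifts: Qs = (P − 14) + 276.
Solving gives Q = 281.6 with buyers paying $19.6 and sellers receiving $5.6 (the $14 wedge).
Revenue = t · Q = 14 · 281.6 = $3942.4.

Tax revenue = $3942.4 thousand.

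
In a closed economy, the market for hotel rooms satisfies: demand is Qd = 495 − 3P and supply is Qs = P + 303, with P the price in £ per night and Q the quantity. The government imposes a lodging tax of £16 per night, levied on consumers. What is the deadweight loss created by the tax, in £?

Before the tax: set 495 − 3P = P + 303 → P* = £48, Q* = 351.
With the tax collected from consumers, demand (in seller-price terms) shifts: Qd = 495 − 3(P + 16).
Solving gives Q = 339 with consumers paying £52 and producers receiving £36 (the £16 wedge).
Quantity falls by |ΔQ| = |351 − 339| = 12.
DWL = ½ · t · |ΔQ| = ½ · 16 · 12 = £96.

Deadweight loss = £96.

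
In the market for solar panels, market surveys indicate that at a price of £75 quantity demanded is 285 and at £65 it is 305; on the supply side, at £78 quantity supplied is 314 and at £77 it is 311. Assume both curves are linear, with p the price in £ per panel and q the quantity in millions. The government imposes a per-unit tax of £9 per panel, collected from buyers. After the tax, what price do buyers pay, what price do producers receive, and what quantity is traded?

Demand slope: (305 − 285)/(65 − 75) = -2, so qd = 435 − 2p.
Supply slope: (311 − 314)/(77 − 78) = 3, so qs = 3p + 80.
Before the tax: set 435 − 2p = 3p + 80 → p* = £71, q* = 293.
With the tax collected from buyers, demand (in seller-price terms) shifts: qd = 435 − 2(p + 9).
New equilibrium: buyers pay £76.4, producers receive £67.4, q = 282.2. (Wedge: pb − ps = 9.)
The less price-elastic side of the market bears the larger share of a per-unit tax.

Buyers pay £76.4; producers receive £67.4; quantity = 282.2.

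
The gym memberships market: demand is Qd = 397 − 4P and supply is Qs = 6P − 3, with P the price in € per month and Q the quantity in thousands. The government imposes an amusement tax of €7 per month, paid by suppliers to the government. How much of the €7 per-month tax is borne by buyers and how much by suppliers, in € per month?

Buyers bear €4.2 per month; suppliers bear €2.8 per month.

Without the tax, 397 − 4P = 6P − 3 gives 10P = 400, so P* = €40 and Q* = 237.
With the tax collected from suppliers, supply shifts: Qs = 6(P − 7) − 3.
New equilibrium: buyers pay €44.2, suppliers receive €37.2, Q = 220.2. (Wedge: Pb − Ps = 7.)
Burden on buyers: €4.2; on suppliers: €2.8. (They sum to €7.)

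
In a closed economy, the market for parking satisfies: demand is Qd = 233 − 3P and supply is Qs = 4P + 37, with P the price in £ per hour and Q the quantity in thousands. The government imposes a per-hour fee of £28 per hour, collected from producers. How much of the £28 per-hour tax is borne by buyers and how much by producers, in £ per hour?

Buyers bear £16 per hour; producers bear £12 per hour.

Before the tax: set 233 − 3P = 4P + 37 → P* = £28, Q* = 149.
With the tax collected from producers, supply shifts: Qs = 4(P − 28) + 37.
New equilibrium: buyers pay £44, producers receive £16, Q = 101. (Wedge: Pb − Ps = 28.)
Burden on buyers: £16; on producers: £12. (They sum to £28.)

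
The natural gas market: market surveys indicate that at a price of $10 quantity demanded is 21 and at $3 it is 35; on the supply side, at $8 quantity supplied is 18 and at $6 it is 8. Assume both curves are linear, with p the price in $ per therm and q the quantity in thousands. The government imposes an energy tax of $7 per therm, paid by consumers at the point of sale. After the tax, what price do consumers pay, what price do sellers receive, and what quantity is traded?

Consumers pay $14; sellers receive $7; quantity = 13.

Demand slope: (35 − 21)/(3 − 10) = -2, so qd = 41 − 2p.
Supply slope: (8 − 18)/(6 − 8) = 5, so qs = 5p − 22.
Before the tax: set 41 − 2p = 5p − 22 → p* = $9, q* = 23.
With the tax collected from consumers, demand (in seller-price terms) shifts: qd = 41 − 2(p + 7).
Solving gives q = 13 with consumers paying $14 and sellers receiving $7 (the $7 wedge).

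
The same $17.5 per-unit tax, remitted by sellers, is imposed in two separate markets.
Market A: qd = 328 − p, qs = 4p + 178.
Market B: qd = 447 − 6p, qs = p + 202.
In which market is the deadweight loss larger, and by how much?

Market A: pre-tax p* = $30, q* = 298; post-tax q = 284; deadweight loss = $122.5.
Market B: pre-tax p* = $35, q* = 237; post-tax q = 222; deadweight loss = $131.25.
Difference: $122.5 vs $131.25 → market B is larger by $8.75.

Market B, by $8.75.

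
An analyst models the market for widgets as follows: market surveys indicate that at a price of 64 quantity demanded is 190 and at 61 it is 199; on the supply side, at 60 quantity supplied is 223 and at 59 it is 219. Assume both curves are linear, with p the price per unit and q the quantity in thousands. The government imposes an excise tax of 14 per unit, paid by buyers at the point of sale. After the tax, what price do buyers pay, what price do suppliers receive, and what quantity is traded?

Buyers pay 65; suppliers receive 51; quantity = 187.

Demand slope: (199 − 190)/(61 − 64) = -3, so qd = 382 − 3p.
Supply slope: (219 − 223)/(59 − 60) = 4, so qs = 4p − 17.
Before the tax: set 382 − 3p = 4p − 17 → p* = 57, q* = 211.
With the tax collected from buyers, demand (in seller-price terms) shifts: qd = 382 − 3(p + 14).
Solving gives q = 187 with buyers paying 65 and suppliers receiving 51 (the 14 wedge).
The less price-elastic side of the market bears the larger share of a per-unit tax.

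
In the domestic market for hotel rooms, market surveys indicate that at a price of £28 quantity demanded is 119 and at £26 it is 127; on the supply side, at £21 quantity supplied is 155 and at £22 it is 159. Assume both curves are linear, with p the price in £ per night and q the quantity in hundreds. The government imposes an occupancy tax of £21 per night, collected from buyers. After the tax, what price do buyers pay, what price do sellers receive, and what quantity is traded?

Demand slope: (127 − 119)/(26 − 28) = -4, so qd = 231 − 4p.
Supply slope: (159 − 155)/(22 − 21) = 4, so qs = 4p + 71.
Before the tax: set 231 − 4p = 4p + 71 → p* = £20, q* = 151.
With the tax collected from buyers, demand (in seller-price terms) shifts: qd = 231 − 4(p + 21).
New equilibrium: buyers pay £30.5, sellers receive £9.5, q = 109. (Wedge: pb − ps = 21.)
The less price-elastic side of the market bears the larger share of a per-unit tax.

Buyers pay £30.5; sellers receive £9.5; quantity = 109.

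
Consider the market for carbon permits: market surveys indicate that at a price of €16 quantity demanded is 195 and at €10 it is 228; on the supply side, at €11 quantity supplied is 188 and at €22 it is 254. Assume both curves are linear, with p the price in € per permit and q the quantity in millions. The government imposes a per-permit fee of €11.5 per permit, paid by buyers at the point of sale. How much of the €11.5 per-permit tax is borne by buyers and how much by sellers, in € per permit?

Demand slope: (228 − 195)/(10 − 16) = -5.5, so qd = 283 − 5.5p.
Supply slope: (254 − 188)/(22 − 11) = 6, so qs = 6p + 122.
Before the tax: set 283 − 5.5p = 6p + 122 → p* = €14, q* = 206.
With the tax collected from buyers, demand (in seller-price terms) shifts: qd = 283 − 5.5(p + 11.5).
Solving gives q = 173 with buyers paying €20 and sellers receiving €8.5 (the €11.5 wedge).
Burden on buyers: €6; on sellers: €5.5. (They sum to €11.5.)
The less price-elastic side of the market bears the larger share of a per-unit tax.

Buyers bear €6 per permit; sellers bear €5.5 per permit.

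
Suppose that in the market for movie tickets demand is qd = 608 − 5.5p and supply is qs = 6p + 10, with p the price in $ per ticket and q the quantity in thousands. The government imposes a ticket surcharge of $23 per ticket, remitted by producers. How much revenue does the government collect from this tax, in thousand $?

Tax revenue = $5888 thousand.

Before the tax: set 608 − 5.5p = 6p + 10 → p* = $52, q* = 322.
With the tax collected from producers, supply shifts: qs = 6(p − 23) + 10.
Solving gives q = 256 with consumers paying $64 and producers receiving $41 (the $23 wedge).
Revenue = t · Q = 23 · 256 = $5888.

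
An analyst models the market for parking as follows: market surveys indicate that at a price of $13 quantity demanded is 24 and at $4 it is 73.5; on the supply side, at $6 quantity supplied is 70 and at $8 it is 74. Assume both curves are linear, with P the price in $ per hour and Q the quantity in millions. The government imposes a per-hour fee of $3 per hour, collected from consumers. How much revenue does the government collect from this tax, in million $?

Tax revenue = $190.8 million.

Demand slope: (73.5 − 24)/(4 − 13) = -5.5, so Qd = 95.5 − 5.5P.
Supply slope: (74 − 70)/(8 − 6) = 2, so Qs = 2P + 58.
Without the tax, 95.5 − 5.5P = 2P + 58 gives 7.5P = 37.5, so P* = $5 and Q* = 68.
With the tax collected from consumers, demand (in seller-price terms) shifts: Qd = 95.5 − 5.5(P + 3).
New equilibrium: consumers pay $5.8, suppliers receive $2.8, Q = 63.6. (Wedge: Pb − Ps = 3.)
Revenue = t · Q = 3 · 63.6 = $190.8.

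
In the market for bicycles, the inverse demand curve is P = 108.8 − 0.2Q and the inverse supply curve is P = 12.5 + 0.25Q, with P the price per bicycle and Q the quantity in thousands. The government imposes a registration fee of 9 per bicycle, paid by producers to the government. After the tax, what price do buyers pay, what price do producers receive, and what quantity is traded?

Inverting to Q(P) form: Qd = 544 − 5P; Qs = 4P − 50.
Without the tax, 544 − 5P = 4P − 50 gives 9P = 594, so P* = 66 and Q* = 214.
With the tax collected from producers, supply shifts: Qs = 4(P − 9) − 50.
New equilibrium: buyers pay 70, producers receive 61, Q = 194. (Wedge: Pb − Ps = 9.)
The less price-elastic side of the market bears the larger share of a per-unit tax.

Buyers pay 70; producers receive 61; quantity = 194.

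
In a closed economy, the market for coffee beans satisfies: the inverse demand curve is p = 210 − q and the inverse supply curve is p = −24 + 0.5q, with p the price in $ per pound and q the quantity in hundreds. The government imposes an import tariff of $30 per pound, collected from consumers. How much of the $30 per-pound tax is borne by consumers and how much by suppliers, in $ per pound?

Consumers bear $20 per pound; suppliers bear $10 per pound.

Inverting to q(p) form: qd = 210 − p; qs = 2p + 48.
Before the tax: set 210 − p = 2p + 48 → p* = $54, q* = 156.
With the tax collected from consumers, demand (in seller-price terms) shifts: qd = 210 − (p + 30).
Solving gives q = 136 with consumers paying $74 and suppliers receiving $44 (the $30 wedge).
Burden on consumers: $20; on suppliers: $10. (They sum to $30.)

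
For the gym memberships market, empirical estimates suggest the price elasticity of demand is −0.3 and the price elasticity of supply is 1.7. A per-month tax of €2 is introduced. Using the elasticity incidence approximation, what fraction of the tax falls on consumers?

Incidence ratio: consumers' share ≈ εs / (εs + |εd|) = 1.7 / (1.7 + 0.3) = 0.85.
Supply is the more elastic side, so consumers bear the larger share.

Consumers' share ≈ 0.85.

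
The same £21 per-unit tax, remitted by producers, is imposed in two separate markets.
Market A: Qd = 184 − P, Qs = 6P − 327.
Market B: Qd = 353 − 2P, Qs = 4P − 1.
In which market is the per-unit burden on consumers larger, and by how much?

Market A, by £4.

Market A: pre-tax P* = £73, Q* = 111; post-tax Q = 93; per-unit burden on consumers = £18.
Market B: pre-tax P* = £59, Q* = 235; post-tax Q = 207; per-unit burden on consumers = £14.
Difference: £18 vs £14 → market A is larger by £4.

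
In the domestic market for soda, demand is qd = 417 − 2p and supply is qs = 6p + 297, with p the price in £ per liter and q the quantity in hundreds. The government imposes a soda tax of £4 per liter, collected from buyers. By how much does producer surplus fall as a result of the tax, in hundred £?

Producer surplus falls by £384 hundred.

Before the tax: set 417 − 2p = 6p + 297 → p* = £15, q* = 387.
With the tax collected from buyers, demand (in seller-price terms) shifts: qd = 417 − 2(p + 4).
Solving gives q = 381 with buyers paying £18 and sellers receiving £14 (the £4 wedge).
ΔPS is the trapezoid between Q = 381 and Q = 387 of height £1: ½ · (387 + 381) · 1 = £384.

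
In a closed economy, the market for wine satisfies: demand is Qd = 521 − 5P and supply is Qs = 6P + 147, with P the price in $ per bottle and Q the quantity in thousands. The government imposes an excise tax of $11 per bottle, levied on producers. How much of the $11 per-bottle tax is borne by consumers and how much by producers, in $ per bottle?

Consumers bear $6 per bottle; producers bear $5 per bottle.

Before the tax: set 521 − 5P = 6P + 147 → P* = $34, Q* = 351.
With the tax collected from producers, supply shifts: Qs = 6(P − 11) + 147.
Solving gives Q = 321 with consumers paying $40 and producers receiving $29 (the $11 wedge).
Burden on consumers: $6; on producers: $5. (They sum to $11.)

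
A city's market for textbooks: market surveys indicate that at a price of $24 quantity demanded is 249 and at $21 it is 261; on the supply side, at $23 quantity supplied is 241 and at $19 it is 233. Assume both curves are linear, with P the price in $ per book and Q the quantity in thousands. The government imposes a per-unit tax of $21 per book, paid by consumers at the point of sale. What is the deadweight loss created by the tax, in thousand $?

Demand slope: (261 − 249)/(21 − 24) = -4, so Qd = 345 − 4P.
Supply slope: (233 − 241)/(19 − 23) = 2, so Qs = 2P + 195.
Without the tax, 345 − 4P = 2P + 195 gives 6P = 150, so P* = $25 and Q* = 245.
With the tax collected from consumers, demand (in seller-price terms) shifts: Qd = 345 − 4(P + 21).
Solving gives Q = 217 with consumers paying $32 and producers receiving $11 (the $21 wedge).
Quantity falls by |ΔQ| = |245 − 217| = 28.
DWL = ½ · t · |ΔQ| = ½ · 21 · 28 = $294.

Deadweight loss = $294 thousand.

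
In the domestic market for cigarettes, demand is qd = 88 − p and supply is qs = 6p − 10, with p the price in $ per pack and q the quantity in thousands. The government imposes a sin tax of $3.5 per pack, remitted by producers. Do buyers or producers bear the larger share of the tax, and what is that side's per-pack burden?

Buyers bear the larger share: $3 per pack.

Without the tax, 88 − p = 6p − 10 gives 7p = 98, so p* = $14 and q* = 74.
With the tax collected from producers, supply shifts: qs = 6(p − 3.5) − 10.
Solving gives q = 71 with buyers paying $17 and producers receiving $13.5 (the $3.5 wedge).
Per-pack burden: buyers $3, producers $0.5.
Buyers take the larger share because demand is less price-elastic here (demand slope 1 vs supply slope 6).
The less price-elastic side of the market bears the larger share of a per-unit tax.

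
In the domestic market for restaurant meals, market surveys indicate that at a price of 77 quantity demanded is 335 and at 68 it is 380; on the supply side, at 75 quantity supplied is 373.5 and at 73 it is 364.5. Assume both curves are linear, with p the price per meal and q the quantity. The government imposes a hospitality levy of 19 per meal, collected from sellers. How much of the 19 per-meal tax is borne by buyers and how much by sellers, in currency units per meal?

Buyers bear 9 per meal; sellers bear 10 per meal.

Demand slope: (380 − 335)/(68 − 77) = -5, so qd = 720 − 5p.
Supply slope: (364.5 − 373.5)/(73 − 75) = 4.5, so qs = 4.5p + 36.
Without the tax, 720 − 5p = 4.5p + 36 gives 9.5p = 684, so p* = 72 and q* = 360.
With the tax collected from sellers, supply shifts: qs = 4.5(p − 19) + 36.
New equilibrium: buyers pay 81, sellers receive 62, q = 315. (Wedge: pb − ps = 19.)
Burden on buyers: 9; on sellers: 10. (They sum to 19.)
The less price-elastic side of the market bears the larger share of a per-unit tax.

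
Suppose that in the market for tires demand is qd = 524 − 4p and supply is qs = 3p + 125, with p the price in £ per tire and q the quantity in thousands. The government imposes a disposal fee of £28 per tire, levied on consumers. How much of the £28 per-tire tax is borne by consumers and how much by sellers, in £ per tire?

Without the tax, 524 − 4p = 3p + 125 gives 7p = 399, so p* = £57 and q* = 296.
With the tax collected from consumers, demand (in seller-price terms) shifts: qd = 524 − 4(p + 28).
Solving gives q = 248 with consumers paying £69 and sellers receiving £41 (the £28 wedge).
Burden on consumers: £12; on sellers: £16. (They sum to £28.)

Consumers bear £12 per tire; sellers bear £16 per tire.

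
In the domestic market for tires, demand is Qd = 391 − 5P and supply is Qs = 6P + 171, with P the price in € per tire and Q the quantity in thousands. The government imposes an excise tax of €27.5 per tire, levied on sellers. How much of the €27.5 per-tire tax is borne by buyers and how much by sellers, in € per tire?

Before the tax: set 391 − 5P = 6P + 171 → P* = €20, Q* = 291.
With the tax collected from sellers, supply shifts: Qs = 6(P − 27.5) + 171.
Solving gives Q = 216 with buyers paying €35 and sellers receiving €7.5 (the €27.5 wedge).
Burden on buyers: €15; on sellers: €12.5. (They sum to €27.5.)

Buyers bear €15 per tire; sellers bear €12.5 per tire.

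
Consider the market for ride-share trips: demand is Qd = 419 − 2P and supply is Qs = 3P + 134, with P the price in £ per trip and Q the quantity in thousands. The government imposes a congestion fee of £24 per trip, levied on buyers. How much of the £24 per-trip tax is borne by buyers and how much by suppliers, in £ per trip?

Buyers bear £14.4 per trip; suppliers bear £9.6 per trip.

Without the tax, 419 − 2P = 3P + 134 gives 5P = 285, so P* = £57 and Q* = 305.
With the tax collected from buyers, demand (in seller-price terms) shifts: Qd = 419 − 2(P + 24).
Solving gives Q = 276.2 with buyers paying £71.4 and suppliers receiving £47.4 (the £24 wedge).
Burden on buyers: £14.4; on suppliers: £9.6. (They sum to £24.)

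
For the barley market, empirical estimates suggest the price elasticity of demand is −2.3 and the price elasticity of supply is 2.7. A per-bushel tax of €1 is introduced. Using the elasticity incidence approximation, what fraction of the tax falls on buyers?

Incidence ratio: buyers' share ≈ εs / (εs + |εd|) = 2.7 / (2.7 + 2.3) = 0.54.
Supply is the more elastic side, so buyers bear the larger share.

Buyers' share ≈ 0.54.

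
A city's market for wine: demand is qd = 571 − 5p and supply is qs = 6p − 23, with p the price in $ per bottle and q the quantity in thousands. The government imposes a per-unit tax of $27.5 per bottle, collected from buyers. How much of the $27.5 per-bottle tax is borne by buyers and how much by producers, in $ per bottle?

Buyers bear $15 per bottle; producers bear $12.5 per bottle.

Without the tax, 571 − 5p = 6p − 23 gives 11p = 594, so p* = $54 and q* = 301.
With the tax collected from buyers, demand (in seller-price terms) shifts: qd = 571 − 5(p + 27.5).
New equilibrium: buyers pay $69, producers receive $41.5, q = 226. (Wedge: pb − ps = 27.5.)
Burden on buyers: $15; on producers: $12.5. (They sum to $27.5.)
The less price-elastic side of the market bears the larger share of a per-unit tax.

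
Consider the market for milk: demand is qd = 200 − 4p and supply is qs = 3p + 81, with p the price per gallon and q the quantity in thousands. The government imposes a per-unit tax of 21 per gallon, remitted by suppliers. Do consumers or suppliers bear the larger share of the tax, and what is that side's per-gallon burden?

Suppliers bear the larger share: 12 per gallon.

Without the tax, 200 − 4p = 3p + 81 gives 7p = 119, so p* = 17 and q* = 132.
With the tax collected from suppliers, supply shifts: qs = 3(p − 21) + 81.
Solving gives q = 96 with consumers paying 26 and suppliers receiving 5 (the 21 wedge).
Per-gallon burden: consumers 9, suppliers 12.
Suppliers take the larger share because supply is less price-elastic here (demand slope 4 vs supply slope 3).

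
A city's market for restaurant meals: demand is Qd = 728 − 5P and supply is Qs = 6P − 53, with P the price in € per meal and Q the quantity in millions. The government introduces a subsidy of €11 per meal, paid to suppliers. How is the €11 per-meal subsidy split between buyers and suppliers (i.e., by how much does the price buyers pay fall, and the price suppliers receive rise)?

Buyers gain €6 per meal; suppliers gain €5 per meal.

Without the subsidy, 728 − 5P = 6P − 53 gives 11P = 781, so P* = €71 and Q* = 373.
With a per-unit subsidy paid to suppliers, each receives P + 11 per unit sold, so supply becomes Qs = 6(P + 11) − 53.
Solving gives Q = 403 with buyers paying €65 and suppliers receiving €76 (the €11 wedge).
Gain to buyers: €6; to suppliers: €5. (They sum to €11.)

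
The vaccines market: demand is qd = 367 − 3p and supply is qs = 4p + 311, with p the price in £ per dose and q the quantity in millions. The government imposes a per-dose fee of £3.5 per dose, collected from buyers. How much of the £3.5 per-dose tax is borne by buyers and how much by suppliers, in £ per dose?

Buyers bear £2 per dose; suppliers bear £1.5 per dose.

Without the tax, 367 − 3p = 4p + 311 gives 7p = 56, so p* = £8 and q* = 343.
With the tax collected from buyers, demand (in seller-price terms) shifts: qd = 367 − 3(p + 3.5).
Solving gives q = 337 with buyers paying £10 and suppliers receiving £6.5 (the £3.5 wedge).
Burden on buyers: £2; on suppliers: £1.5. (They sum to £3.5.)
The less price-elastic side of the market bears the larger share of a per-unit tax.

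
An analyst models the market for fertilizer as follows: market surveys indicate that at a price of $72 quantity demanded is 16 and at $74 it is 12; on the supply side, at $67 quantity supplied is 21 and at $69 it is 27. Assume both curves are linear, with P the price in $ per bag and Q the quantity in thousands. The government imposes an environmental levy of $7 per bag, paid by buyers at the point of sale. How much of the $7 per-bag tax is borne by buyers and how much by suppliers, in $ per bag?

Demand slope: (12 − 16)/(74 − 72) = -2, so Qd = 160 − 2P.
Supply slope: (27 − 21)/(69 − 67) = 3, so Qs = 3P − 180.
Without the tax, 160 − 2P = 3P − 180 gives 5P = 340, so P* = $68 and Q* = 24.
With the tax collected from buyers, demand (in seller-price terms) shifts: Qd = 160 − 2(P + 7).
New equilibrium: buyers pay $72.2, suppliers receive $65.2, Q = 15.6. (Wedge: Pb − Ps = 7.)
Burden on buyers: $4.2; on suppliers: $2.8. (They sum to $7.)

Buyers bear $4.2 per bag; suppliers bear $2.8 per bag.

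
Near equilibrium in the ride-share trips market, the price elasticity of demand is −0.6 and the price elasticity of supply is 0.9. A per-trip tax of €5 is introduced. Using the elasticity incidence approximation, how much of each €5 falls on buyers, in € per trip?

Incidence ratio: buyers' share ≈ εs / (εs + |εd|) = 0.9 / (0.9 + 0.6) = 0.6.
So buyers bear ≈ 0.6 × €5 = €3; suppliers bear €2.

Buyers bear ≈ €3 per trip.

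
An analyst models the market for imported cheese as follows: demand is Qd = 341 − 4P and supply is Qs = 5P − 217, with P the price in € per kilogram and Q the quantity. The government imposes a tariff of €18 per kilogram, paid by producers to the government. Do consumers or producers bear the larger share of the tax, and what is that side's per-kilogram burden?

Consumers bear the larger share: €10 per kilogram.

Before the tax: set 341 − 4P = 5P − 217 → P* = €62, Q* = 93.
With the tax collected from producers, supply shifts: Qs = 5(P − 18) − 217.
Solving gives Q = 53 with consumers paying €72 and producers receiving €54 (the €18 wedge).
Per-kilogram burden: consumers €10, producers €8.
Consumers take the larger share because demand is less price-elastic here (demand slope 4 vs supply slope 5).
The less price-elastic side of the market bears the larger share of a per-unit tax.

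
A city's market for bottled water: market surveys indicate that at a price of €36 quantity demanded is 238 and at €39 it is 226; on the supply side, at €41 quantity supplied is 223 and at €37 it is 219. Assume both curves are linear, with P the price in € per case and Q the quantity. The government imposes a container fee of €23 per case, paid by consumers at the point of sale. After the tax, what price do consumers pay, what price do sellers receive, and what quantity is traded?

Demand slope: (226 − 238)/(39 − 36) = -4, so Qd = 382 − 4P.
Supply slope: (219 − 223)/(37 − 41) = 1, so Qs = P + 182.
Without the tax, 382 − 4P = P + 182 gives 5P = 200, so P* = €40 and Q* = 222.
With the tax collected from consumers, demand (in seller-price terms) shifts: Qd = 382 − 4(P + 23).
Solving gives Q = 203.6 with consumers paying €44.6 and sellers receiving €21.6 (the €23 wedge).
The less price-elastic side of the market bears the larger share of a per-unit tax.

Consumers pay €44.6; sellers receive €21.6; quantity = 203.6.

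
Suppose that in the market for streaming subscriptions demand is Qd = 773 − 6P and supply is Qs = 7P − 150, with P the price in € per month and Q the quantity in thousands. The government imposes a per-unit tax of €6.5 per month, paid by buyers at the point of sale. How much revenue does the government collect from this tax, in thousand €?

Tax revenue = €2119 thousand.

Without the tax, 773 − 6P = 7P − 150 gives 13P = 923, so P* = €71 and Q* = 347.
With the tax collected from buyers, demand (in seller-price terms) shifts: Qd = 773 − 6(P + 6.5).
Solving gives Q = 326 with buyers paying €74.5 and sellers receiving €68 (the €6.5 wedge).
Revenue = t · Q = 6.5 · 326 = €2119.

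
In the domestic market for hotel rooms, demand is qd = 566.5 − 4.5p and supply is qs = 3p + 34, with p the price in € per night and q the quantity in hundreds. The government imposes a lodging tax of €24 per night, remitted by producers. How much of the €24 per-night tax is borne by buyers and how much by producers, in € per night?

Before the tax: set 566.5 − 4.5p = 3p + 34 → p* = €71, q* = 247.
With the tax collected from producers, supply shifts: qs = 3(p − 24) + 34.
New equilibrium: buyers pay €80.6, producers receive €56.6, q = 203.8. (Wedge: pb − ps = 24.)
Burden on buyers: €9.6; on producers: €14.4. (They sum to €24.)

Buyers bear €9.6 per night; producers bear €14.4 per night.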